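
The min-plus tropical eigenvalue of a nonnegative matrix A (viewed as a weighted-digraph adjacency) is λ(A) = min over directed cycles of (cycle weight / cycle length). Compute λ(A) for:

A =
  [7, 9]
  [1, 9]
λ(A) = 5

Enumerate directed cycles and compute their means (weight / length). Sample:
  cycle 0 → 0: weight = 7, length = 1, mean = 7/1 ≈ 7.000
  cycle 1 → 1: weight = 9, length = 1, mean = 9/1 ≈ 9.000
  cycle 0 → 1 → 0: weight = 10, length = 2, mean = 10/2 ≈ 5.000
  cycle 1 → 0 → 1: weight = 10, length = 2, mean = 10/2 ≈ 5.000
Minimum mean = 5.000, attained e.g. along the cycle 0 → 1 → 0 with weight 10 and length 2. So λ(A) = 10/2 = 5.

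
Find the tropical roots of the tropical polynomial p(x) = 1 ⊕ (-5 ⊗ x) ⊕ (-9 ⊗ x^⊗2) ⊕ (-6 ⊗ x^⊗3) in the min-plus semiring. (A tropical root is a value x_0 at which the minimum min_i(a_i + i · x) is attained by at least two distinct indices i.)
Roots: {-3, 4, 6}

Each tropical root is a break point of the lower envelope of the lines y = a_i + i · x (there are 4 lines, with slopes 0, 1, ..., 3). Only the lines that attain the minimum somewhere contribute to roots; other lines are dominated. Here the surviving (envelope) indices are i = 3, i = 2, i = 1, i = 0.
Intersections between consecutive envelope lines give the roots: for adjacent envelope indices i < j the intersection is x = (a_i − a_j) / (j − i). Reading off the sorted break points: {-3, 4, 6}.
Verification: at each break x_0, at least two indices attain the minimum of min_i(a_i + i · x_0).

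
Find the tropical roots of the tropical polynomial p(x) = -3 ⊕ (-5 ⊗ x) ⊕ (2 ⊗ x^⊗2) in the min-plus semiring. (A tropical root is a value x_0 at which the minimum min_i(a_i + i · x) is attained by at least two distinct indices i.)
Roots: {-7, 2}

Each tropical root is a break point of the lower envelope of the lines y = a_i + i · x (there are 3 lines, with slopes 0, 1, ..., 2). Only the lines that attain the minimum somewhere contribute to roots; other lines are dominated. Here the surviving (envelope) indices are i = 2, i = 1, i = 0.
Intersections between consecutive envelope lines give the roots: for adjacent envelope indices i < j the intersection is x = (a_i − a_j) / (j − i). Reading off the sorted break points: {-7, 2}.
Verification: at each break x_0, at least two indices attain the minimum of min_i(a_i + i · x_0).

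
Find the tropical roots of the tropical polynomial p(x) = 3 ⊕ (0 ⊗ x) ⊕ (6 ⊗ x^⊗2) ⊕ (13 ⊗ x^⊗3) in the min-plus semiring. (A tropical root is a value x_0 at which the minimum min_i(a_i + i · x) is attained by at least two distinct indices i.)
Roots: {-7, -6, 3}

Each tropical root is a break point of the lower envelope of the lines y = a_i + i · x (there are 4 lines, with slopes 0, 1, ..., 3). Only the lines that attain the minimum somewhere contribute to roots; other lines are dominated. Here the surviving (envelope) indices are i = 3, i = 2, i = 1, i = 0.
Intersections between consecutive envelope lines give the roots: for adjacent envelope indices i < j the intersection is x = (a_i − a_j) / (j − i). Reading off the sorted break points: {-7, -6, 3}.
Verification: at each break x_0, at least two indices attain the minimum of min_i(a_i + i · x_0).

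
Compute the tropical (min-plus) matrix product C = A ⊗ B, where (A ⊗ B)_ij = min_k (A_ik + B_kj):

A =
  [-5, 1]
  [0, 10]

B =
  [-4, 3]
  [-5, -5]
A ⊗ B =
  [-9, -4]
  [-4, 3]

Apply the min-plus product entry-by-entry:
  C[0][0] = min over k of (A[0][0] + B[0][0] = -5 + -4 = -9, A[0][1] + B[1][0] = 1 + -5 = -4) = -9 (attained at k = 0)
  C[0][1] = min over k of (A[0][0] + B[0][1] = -5 + 3 = -2, A[0][1] + B[1][1] = 1 + -5 = -4) = -4 (attained at k = 1)
  C[1][0] = min over k of (A[1][0] + B[0][0] = 0 + -4 = -4, A[1][1] + B[1][0] = 10 + -5 = 5) = -4 (attained at k = 0)
  C[1][1] = min over k of (A[1][0] + B[0][1] = 0 + 3 = 3, A[1][1] + B[1][1] = 10 + -5 = 5) = 3 (attained at k = 0)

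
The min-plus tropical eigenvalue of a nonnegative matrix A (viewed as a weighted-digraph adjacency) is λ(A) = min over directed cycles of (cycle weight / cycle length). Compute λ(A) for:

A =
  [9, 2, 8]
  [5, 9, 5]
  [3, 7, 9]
λ(A) = 10/3

Enumerate directed cycles and compute their means (weight / length). Sample:
  cycle 0 → 0: weight = 9, length = 1, mean = 9/1 ≈ 9.000
  cycle 1 → 1: weight = 9, length = 1, mean = 9/1 ≈ 9.000
  cycle 2 → 2: weight = 9, length = 1, mean = 9/1 ≈ 9.000
  cycle 0 → 1 → 0: weight = 7, length = 2, mean = 7/2 ≈ 3.500
  cycle 0 → 2 → 0: weight = 11, length = 2, mean = 11/2 ≈ 5.500
  cycle 1 → 0 → 1: weight = 7, length = 2, mean = 7/2 ≈ 3.500
Minimum mean = 3.333, attained e.g. along the cycle 0 → 1 → 2 → 0 with weight 10 and length 3. So λ(A) = 10/3 = 10/3.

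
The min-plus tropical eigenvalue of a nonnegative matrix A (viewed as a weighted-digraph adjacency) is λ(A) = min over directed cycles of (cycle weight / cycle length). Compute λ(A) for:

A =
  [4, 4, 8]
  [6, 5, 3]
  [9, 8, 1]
λ(A) = 1

Enumerate directed cycles and compute their means (weight / length). Sample:
  cycle 0 → 0: weight = 4, length = 1, mean = 4/1 ≈ 4.000
  cycle 1 → 1: weight = 5, length = 1, mean = 5/1 ≈ 5.000
  cycle 2 → 2: weight = 1, length = 1, mean = 1/1 ≈ 1.000
  cycle 0 → 1 → 0: weight = 10, length = 2, mean = 10/2 ≈ 5.000
  cycle 0 → 2 → 0: weight = 17, length = 2, mean = 17/2 ≈ 8.500
  cycle 1 → 0 → 1: weight = 10, length = 2, mean = 10/2 ≈ 5.000
Minimum mean = 1.000, attained e.g. along the cycle 2 → 2 with weight 1 and length 1. So λ(A) = 1/1 = 1.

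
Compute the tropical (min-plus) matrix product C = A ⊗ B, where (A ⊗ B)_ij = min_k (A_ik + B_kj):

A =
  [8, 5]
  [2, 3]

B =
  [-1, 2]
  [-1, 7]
A ⊗ B =
  [4, 10]
  [1, 4]

Apply the min-plus product entry-by-entry:
  C[0][0] = min over k of (A[0][0] + B[0][0] = 8 + -1 = 7, A[0][1] + B[1][0] = 5 + -1 = 4) = 4 (attained at k = 1)
  C[0][1] = min over k of (A[0][0] + B[0][1] = 8 + 2 = 10, A[0][1] + B[1][1] = 5 + 7 = 12) = 10 (attained at k = 0)
  C[1][0] = min over k of (A[1][0] + B[0][0] = 2 + -1 = 1, A[1][1] + B[1][0] = 3 + -1 = 2) = 1 (attained at k = 0)
  C[1][1] = min over k of (A[1][0] + B[0][1] = 2 + 2 = 4, A[1][1] + B[1][1] = 3 + 7 = 10) = 4 (attained at k = 0)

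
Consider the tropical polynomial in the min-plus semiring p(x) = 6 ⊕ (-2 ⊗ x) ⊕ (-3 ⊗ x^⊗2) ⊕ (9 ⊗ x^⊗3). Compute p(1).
p(1) = -1

A tropical monomial a ⊗ x^⊗i evaluates to a + i · x. Evaluating each term at x = 1:
  Term 0 contributes 6 + 0 · 1 = 6
  Term 1 contributes -2 + 1 · 1 = -1
  Term 2 contributes -3 + 2 · 1 = -1
  Term 3 contributes 9 + 3 · 1 = 12
p(1) = ⊕ of these = min[6, -1, -1, 12] = -1.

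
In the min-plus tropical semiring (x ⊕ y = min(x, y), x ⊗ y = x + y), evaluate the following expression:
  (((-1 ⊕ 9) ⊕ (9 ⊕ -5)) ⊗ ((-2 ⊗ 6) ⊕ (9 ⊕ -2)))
(((-1 ⊕ 9) ⊕ (9 ⊕ -5)) ⊗ ((-2 ⊗ 6) ⊕ (9 ⊕ -2))) = -7

Expand innermost to outermost. Recall ⊕ takes the minimum of its arguments and ⊗ takes their sum. Working out the expression (((-1 ⊕ 9) ⊕ (9 ⊕ -5)) ⊗ ((-2 ⊗ 6) ⊕ (9 ⊕ -2))) gives -7.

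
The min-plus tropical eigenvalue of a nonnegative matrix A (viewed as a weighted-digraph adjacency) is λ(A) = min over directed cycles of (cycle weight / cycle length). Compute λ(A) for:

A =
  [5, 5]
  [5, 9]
λ(A) = 5

Enumerate directed cycles and compute their means (weight / length). Sample:
  cycle 0 → 0: weight = 5, length = 1, mean = 5/1 ≈ 5.000
  cycle 1 → 1: weight = 9, length = 1, mean = 9/1 ≈ 9.000
  cycle 0 → 1 → 0: weight = 10, length = 2, mean = 10/2 ≈ 5.000
  cycle 1 → 0 → 1: weight = 10, length = 2, mean = 10/2 ≈ 5.000
Minimum mean = 5.000, attained e.g. along the cycle 0 → 0 with weight 5 and length 1. So λ(A) = 5/1 = 5.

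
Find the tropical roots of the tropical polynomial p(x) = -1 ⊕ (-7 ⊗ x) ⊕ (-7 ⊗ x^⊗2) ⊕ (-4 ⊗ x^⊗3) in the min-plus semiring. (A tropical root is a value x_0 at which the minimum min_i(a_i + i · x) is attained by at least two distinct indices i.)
Roots: {-3, 0, 6}

Each tropical root is a break point of the lower envelope of the lines y = a_i + i · x (there are 4 lines, with slopes 0, 1, ..., 3). Only the lines that attain the minimum somewhere contribute to roots; other lines are dominated. Here the surviving (envelope) indices are i = 3, i = 2, i = 1, i = 0.
Intersections between consecutive envelope lines give the roots: for adjacent envelope indices i < j the intersection is x = (a_i − a_j) / (j − i). Reading off the sorted break points: {-3, 0, 6}.
Verification: at each break x_0, at least two indices attain the minimum of min_i(a_i + i · x_0).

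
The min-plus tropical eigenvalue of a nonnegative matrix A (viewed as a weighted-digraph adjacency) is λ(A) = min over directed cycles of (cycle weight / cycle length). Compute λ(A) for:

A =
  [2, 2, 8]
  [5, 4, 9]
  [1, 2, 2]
λ(A) = 2

Enumerate directed cycles and compute their means (weight / length). Sample:
  cycle 0 → 0: weight = 2, length = 1, mean = 2/1 ≈ 2.000
  cycle 1 → 1: weight = 4, length = 1, mean = 4/1 ≈ 4.000
  cycle 2 → 2: weight = 2, length = 1, mean = 2/1 ≈ 2.000
  cycle 0 → 1 → 0: weight = 7, length = 2, mean = 7/2 ≈ 3.500
  cycle 0 → 2 → 0: weight = 9, length = 2, mean = 9/2 ≈ 4.500
  cycle 1 → 0 → 1: weight = 7, length = 2, mean = 7/2 ≈ 3.500
Minimum mean = 2.000, attained e.g. along the cycle 0 → 0 with weight 2 and length 1. So λ(A) = 2/1 = 2.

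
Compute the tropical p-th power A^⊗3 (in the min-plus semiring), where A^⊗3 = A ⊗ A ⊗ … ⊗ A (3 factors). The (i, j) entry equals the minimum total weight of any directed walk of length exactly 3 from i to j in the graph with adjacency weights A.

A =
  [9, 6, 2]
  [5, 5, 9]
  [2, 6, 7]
A^⊗3 =
  [11, 10, 6]
  [9, 13, 12]
  [6, 10, 11]

Each entry (A^⊗3)_ij equals the minimum over all length-3 walks i = v_0 → v_1 → … → v_3 = j of Σ_t A[v_t][v_{t+1}]. For example, for (i, j) = (0, 2) we minimise over 9 possible intermediate vertex sequences; the minimum is 6, attained along the walk 0 → 2 → 0 → 2.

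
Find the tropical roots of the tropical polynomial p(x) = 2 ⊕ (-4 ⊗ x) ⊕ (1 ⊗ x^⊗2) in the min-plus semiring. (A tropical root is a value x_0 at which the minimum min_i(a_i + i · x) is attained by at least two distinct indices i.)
Roots: {-5, 6}

Each tropical root is a break point of the lower envelope of the lines y = a_i + i · x (there are 3 lines, with slopes 0, 1, ..., 2). Only the lines that attain the minimum somewhere contribute to roots; other lines are dominated. Here the surviving (envelope) indices are i = 2, i = 1, i = 0.
Intersections between consecutive envelope lines give the roots: for adjacent envelope indices i < j the intersection is x = (a_i − a_j) / (j − i). Reading off the sorted break points: {-5, 6}.
Verification: at each break x_0, at least two indices attain the minimum of min_i(a_i + i · x_0).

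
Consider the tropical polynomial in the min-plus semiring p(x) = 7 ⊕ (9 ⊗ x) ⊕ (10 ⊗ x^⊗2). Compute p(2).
p(2) = 7

A tropical monomial a ⊗ x^⊗i evaluates to a + i · x. Evaluating each term at x = 2:
  Term 0 contributes 7 + 0 · 2 = 7
  Term 1 contributes 9 + 1 · 2 = 11
  Term 2 contributes 10 + 2 · 2 = 14
p(2) = ⊕ of these = min[7, 11, 14] = 7.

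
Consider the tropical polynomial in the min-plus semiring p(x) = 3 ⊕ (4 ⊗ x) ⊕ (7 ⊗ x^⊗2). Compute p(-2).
p(-2) = 2

A tropical monomial a ⊗ x^⊗i evaluates to a + i · x. Evaluating each term at x = -2:
  Term 0 contributes 3 + 0 · -2 = 3
  Term 1 contributes 4 + 1 · -2 = 2
  Term 2 contributes 7 + 2 · -2 = 3
p(-2) = ⊕ of these = min[3, 2, 3] = 2.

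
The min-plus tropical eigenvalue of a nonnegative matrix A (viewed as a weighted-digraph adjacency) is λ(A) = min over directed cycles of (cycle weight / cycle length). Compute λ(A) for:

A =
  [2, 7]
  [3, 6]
λ(A) = 2

Enumerate directed cycles and compute their means (weight / length). Sample:
  cycle 0 → 0: weight = 2, length = 1, mean = 2/1 ≈ 2.000
  cycle 1 → 1: weight = 6, length = 1, mean = 6/1 ≈ 6.000
  cycle 0 → 1 → 0: weight = 10, length = 2, mean = 10/2 ≈ 5.000
  cycle 1 → 0 → 1: weight = 10, length = 2, mean = 10/2 ≈ 5.000
Minimum mean = 2.000, attained e.g. along the cycle 0 → 0 with weight 2 and length 1. So λ(A) = 2/1 = 2.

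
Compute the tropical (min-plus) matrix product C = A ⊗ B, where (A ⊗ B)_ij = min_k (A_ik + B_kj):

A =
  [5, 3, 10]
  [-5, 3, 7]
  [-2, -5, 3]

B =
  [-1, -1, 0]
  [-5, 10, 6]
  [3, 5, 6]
A ⊗ B =
  [-2, 4, 5]
  [-6, -6, -5]
  [-10, -3, -2]

Apply the min-plus product entry-by-entry:
  C[0][0] = min over k of (A[0][0] + B[0][0] = 5 + -1 = 4, A[0][1] + B[1][0] = 3 + -5 = -2, A[0][2] + B[2][0] = 10 + 3 = 13) = -2 (attained at k = 1)
  C[0][1] = min over k of (A[0][0] + B[0][1] = 5 + -1 = 4, A[0][1] + B[1][1] = 3 + 10 = 13, A[0][2] + B[2][1] = 10 + 5 = 15) = 4 (attained at k = 0)
  C[0][2] = min over k of (A[0][0] + B[0][2] = 5 + 0 = 5, A[0][1] + B[1][2] = 3 + 6 = 9, A[0][2] + B[2][2] = 10 + 6 = 16) = 5 (attained at k = 0)
  C[1][0] = min over k of (A[1][0] + B[0][0] = -5 + -1 = -6, A[1][1] + B[1][0] = 3 + -5 = -2, A[1][2] + B[2][0] = 7 + 3 = 10) = -6 (attained at k = 0)
  C[1][1] = min over k of (A[1][0] + B[0][1] = -5 + -1 = -6, A[1][1] + B[1][1] = 3 + 10 = 13, A[1][2] + B[2][1] = 7 + 5 = 12) = -6 (attained at k = 0)
  C[1][2] = min over k of (A[1][0] + B[0][2] = -5 + 0 = -5, A[1][1] + B[1][2] = 3 + 6 = 9, A[1][2] + B[2][2] = 7 + 6 = 13) = -5 (attained at k = 0)
  C[2][0] = min over k of (A[2][0] + B[0][0] = -2 + -1 = -3, A[2][1] + B[1][0] = -5 + -5 = -10, A[2][2] + B[2][0] = 3 + 3 = 6) = -10 (attained at k = 1)
  C[2][1] = min over k of (A[2][0] + B[0][1] = -2 + -1 = -3, A[2][1] + B[1][1] = -5 + 10 = 5, A[2][2] + B[2][1] = 3 + 5 = 8) = -3 (attained at k = 0)
  C[2][2] = min over k of (A[2][0] + B[0][2] = -2 + 0 = -2, A[2][1] + B[1][2] = -5 + 6 = 1, A[2][2] + B[2][2] = 3 + 6 = 9) = -2 (attained at k = 0)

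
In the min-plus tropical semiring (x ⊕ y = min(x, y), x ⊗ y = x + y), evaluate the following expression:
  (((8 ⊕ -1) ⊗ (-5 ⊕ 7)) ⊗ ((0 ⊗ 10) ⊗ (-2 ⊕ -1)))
(((8 ⊕ -1) ⊗ (-5 ⊕ 7)) ⊗ ((0 ⊗ 10) ⊗ (-2 ⊕ -1))) = 2

Expand innermost to outermost. Recall ⊕ takes the minimum of its arguments and ⊗ takes their sum. Working out the expression (((8 ⊕ -1) ⊗ (-5 ⊕ 7)) ⊗ ((0 ⊗ 10) ⊗ (-2 ⊕ -1))) gives 2.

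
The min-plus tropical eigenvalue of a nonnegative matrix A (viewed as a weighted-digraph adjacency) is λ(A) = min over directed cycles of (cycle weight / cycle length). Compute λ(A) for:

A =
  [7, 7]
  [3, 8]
λ(A) = 5

Enumerate directed cycles and compute their means (weight / length). Sample:
  cycle 0 → 0: weight = 7, length = 1, mean = 7/1 ≈ 7.000
  cycle 1 → 1: weight = 8, length = 1, mean = 8/1 ≈ 8.000
  cycle 0 → 1 → 0: weight = 10, length = 2, mean = 10/2 ≈ 5.000
  cycle 1 → 0 → 1: weight = 10, length = 2, mean = 10/2 ≈ 5.000
Minimum mean = 5.000, attained e.g. along the cycle 0 → 1 → 0 with weight 10 and length 2. So λ(A) = 10/2 = 5.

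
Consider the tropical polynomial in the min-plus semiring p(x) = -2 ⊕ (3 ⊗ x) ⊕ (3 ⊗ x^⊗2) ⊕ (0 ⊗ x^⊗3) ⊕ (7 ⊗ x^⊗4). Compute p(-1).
p(-1) = -3

A tropical monomial a ⊗ x^⊗i evaluates to a + i · x. Evaluating each term at x = -1:
  Term 0 contributes -2 + 0 · -1 = -2
  Term 1 contributes 3 + 1 · -1 = 2
  Term 2 contributes 3 + 2 · -1 = 1
  Term 3 contributes 0 + 3 · -1 = -3
  Term 4 contributes 7 + 4 · -1 = 3
p(-1) = ⊕ of these = min[-2, 2, 1, -3, 3] = -3.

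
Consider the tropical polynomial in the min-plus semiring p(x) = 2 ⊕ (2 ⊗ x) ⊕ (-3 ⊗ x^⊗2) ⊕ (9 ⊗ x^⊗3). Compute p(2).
p(2) = 1

A tropical monomial a ⊗ x^⊗i evaluates to a + i · x. Evaluating each term at x = 2:
  Term 0 contributes 2 + 0 · 2 = 2
  Term 1 contributes 2 + 1 · 2 = 4
  Term 2 contributes -3 + 2 · 2 = 1
  Term 3 contributes 9 + 3 · 2 = 15
p(2) = ⊕ of these = min[2, 4, 1, 15] = 1.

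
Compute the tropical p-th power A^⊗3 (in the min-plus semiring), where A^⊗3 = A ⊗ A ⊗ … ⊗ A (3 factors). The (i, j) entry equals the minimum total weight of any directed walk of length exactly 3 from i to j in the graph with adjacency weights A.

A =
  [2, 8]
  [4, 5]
A^⊗3 =
  [6, 12]
  [8, 14]

Each entry (A^⊗3)_ij equals the minimum over all length-3 walks i = v_0 → v_1 → … → v_3 = j of Σ_t A[v_t][v_{t+1}]. For example, for (i, j) = (0, 1) we minimise over 4 possible intermediate vertex sequences; the minimum is 12, attained along the walk 0 → 0 → 0 → 1.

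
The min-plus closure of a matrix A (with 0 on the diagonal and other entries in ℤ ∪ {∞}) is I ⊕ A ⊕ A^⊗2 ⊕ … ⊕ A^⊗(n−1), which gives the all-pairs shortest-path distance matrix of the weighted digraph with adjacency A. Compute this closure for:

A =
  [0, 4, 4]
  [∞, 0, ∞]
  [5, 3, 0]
Closure =
  [0, 4, 4]
  [∞, 0, ∞]
  [5, 3, 0]

This is the Floyd-Warshall all-pairs shortest-path computation. For each intermediate vertex k = 0, 1, …, 2, update dist[i][j] ← min(dist[i][j], dist[i][k] + dist[k][j]). The final matrix gives, for each (i, j), the minimum total weight of any directed path from i to j (possibly empty when i = j).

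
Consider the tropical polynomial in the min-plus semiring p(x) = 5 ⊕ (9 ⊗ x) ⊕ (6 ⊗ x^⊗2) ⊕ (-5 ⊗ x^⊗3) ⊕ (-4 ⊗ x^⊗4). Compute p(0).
p(0) = -5

A tropical monomial a ⊗ x^⊗i evaluates to a + i · x. Evaluating each term at x = 0:
  Term 0 contributes 5 + 0 · 0 = 5
  Term 1 contributes 9 + 1 · 0 = 9
  Term 2 contributes 6 + 2 · 0 = 6
  Term 3 contributes -5 + 3 · 0 = -5
  Term 4 contributes -4 + 4 · 0 = -4
p(0) = ⊕ of these = min[5, 9, 6, -5, -4] = -5.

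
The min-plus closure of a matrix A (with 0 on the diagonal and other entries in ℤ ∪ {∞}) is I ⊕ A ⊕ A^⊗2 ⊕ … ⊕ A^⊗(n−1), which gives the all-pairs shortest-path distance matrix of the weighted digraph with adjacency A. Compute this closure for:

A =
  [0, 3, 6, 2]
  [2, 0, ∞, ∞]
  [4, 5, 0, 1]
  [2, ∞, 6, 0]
Closure =
  [0, 3, 6, 2]
  [2, 0, 8, 4]
  [3, 5, 0, 1]
  [2, 5, 6, 0]

This is the Floyd-Warshall all-pairs shortest-path computation. For each intermediate vertex k = 0, 1, …, 3, update dist[i][j] ← min(dist[i][j], dist[i][k] + dist[k][j]). The final matrix gives, for each (i, j), the minimum total weight of any directed path from i to j (possibly empty when i = j).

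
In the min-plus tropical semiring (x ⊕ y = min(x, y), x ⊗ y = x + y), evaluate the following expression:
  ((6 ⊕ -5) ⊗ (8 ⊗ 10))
((6 ⊕ -5) ⊗ (8 ⊗ 10)) = 13

Expand innermost to outermost. Recall ⊕ takes the minimum of its arguments and ⊗ takes their sum. Working out the expression ((6 ⊕ -5) ⊗ (8 ⊗ 10)) gives 13.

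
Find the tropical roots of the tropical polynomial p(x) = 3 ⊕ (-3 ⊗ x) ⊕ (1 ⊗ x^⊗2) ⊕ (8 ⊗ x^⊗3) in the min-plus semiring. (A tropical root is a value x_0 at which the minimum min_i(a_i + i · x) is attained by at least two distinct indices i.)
Roots: {-7, -4, 6}

Each tropical root is a break point of the lower envelope of the lines y = a_i + i · x (there are 4 lines, with slopes 0, 1, ..., 3). Only the lines that attain the minimum somewhere contribute to roots; other lines are dominated. Here the surviving (envelope) indices are i = 3, i = 2, i = 1, i = 0.
Intersections between consecutive envelope lines give the roots: for adjacent envelope indices i < j the intersection is x = (a_i − a_j) / (j − i). Reading off the sorted break points: {-7, -4, 6}.
Verification: at each break x_0, at least two indices attain the minimum of min_i(a_i + i · x_0).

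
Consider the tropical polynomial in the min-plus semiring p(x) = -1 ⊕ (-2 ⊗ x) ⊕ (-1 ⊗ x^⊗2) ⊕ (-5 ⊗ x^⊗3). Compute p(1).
p(1) = -2

A tropical monomial a ⊗ x^⊗i evaluates to a + i · x. Evaluating each term at x = 1:
  Term 0 contributes -1 + 0 · 1 = -1
  Term 1 contributes -2 + 1 · 1 = -1
  Term 2 contributes -1 + 2 · 1 = 1
  Term 3 contributes -5 + 3 · 1 = -2
p(1) = ⊕ of these = min[-1, -1, 1, -2] = -2.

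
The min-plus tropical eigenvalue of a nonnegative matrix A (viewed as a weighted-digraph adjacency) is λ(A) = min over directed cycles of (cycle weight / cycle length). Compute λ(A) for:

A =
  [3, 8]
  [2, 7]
λ(A) = 3

Enumerate directed cycles and compute their means (weight / length). Sample:
  cycle 0 → 0: weight = 3, length = 1, mean = 3/1 ≈ 3.000
  cycle 1 → 1: weight = 7, length = 1, mean = 7/1 ≈ 7.000
  cycle 0 → 1 → 0: weight = 10, length = 2, mean = 10/2 ≈ 5.000
  cycle 1 → 0 → 1: weight = 10, length = 2, mean = 10/2 ≈ 5.000
Minimum mean = 3.000, attained e.g. along the cycle 0 → 0 with weight 3 and length 1. So λ(A) = 3/1 = 3.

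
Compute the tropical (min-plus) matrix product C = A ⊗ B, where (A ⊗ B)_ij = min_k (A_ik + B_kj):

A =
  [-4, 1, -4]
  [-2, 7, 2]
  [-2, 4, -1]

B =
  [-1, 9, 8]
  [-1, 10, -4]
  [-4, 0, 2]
A ⊗ B =
  [-8, -4, -3]
  [-3, 2, 3]
  [-5, -1, 0]

Apply the min-plus product entry-by-entry:
  C[0][0] = min over k of (A[0][0] + B[0][0] = -4 + -1 = -5, A[0][1] + B[1][0] = 1 + -1 = 0, A[0][2] + B[2][0] = -4 + -4 = -8) = -8 (attained at k = 2)
  C[0][1] = min over k of (A[0][0] + B[0][1] = -4 + 9 = 5, A[0][1] + B[1][1] = 1 + 10 = 11, A[0][2] + B[2][1] = -4 + 0 = -4) = -4 (attained at k = 2)
  C[0][2] = min over k of (A[0][0] + B[0][2] = -4 + 8 = 4, A[0][1] + B[1][2] = 1 + -4 = -3, A[0][2] + B[2][2] = -4 + 2 = -2) = -3 (attained at k = 1)
  C[1][0] = min over k of (A[1][0] + B[0][0] = -2 + -1 = -3, A[1][1] + B[1][0] = 7 + -1 = 6, A[1][2] + B[2][0] = 2 + -4 = -2) = -3 (attained at k = 0)
  C[1][1] = min over k of (A[1][0] + B[0][1] = -2 + 9 = 7, A[1][1] + B[1][1] = 7 + 10 = 17, A[1][2] + B[2][1] = 2 + 0 = 2) = 2 (attained at k = 2)
  C[1][2] = min over k of (A[1][0] + B[0][2] = -2 + 8 = 6, A[1][1] + B[1][2] = 7 + -4 = 3, A[1][2] + B[2][2] = 2 + 2 = 4) = 3 (attained at k = 1)
  C[2][0] = min over k of (A[2][0] + B[0][0] = -2 + -1 = -3, A[2][1] + B[1][0] = 4 + -1 = 3, A[2][2] + B[2][0] = -1 + -4 = -5) = -5 (attained at k = 2)
  C[2][1] = min over k of (A[2][0] + B[0][1] = -2 + 9 = 7, A[2][1] + B[1][1] = 4 + 10 = 14, A[2][2] + B[2][1] = -1 + 0 = -1) = -1 (attained at k = 2)
  C[2][2] = min over k of (A[2][0] + B[0][2] = -2 + 8 = 6, A[2][1] + B[1][2] = 4 + -4 = 0, A[2][2] + B[2][2] = -1 + 2 = 1) = 0 (attained at k = 1)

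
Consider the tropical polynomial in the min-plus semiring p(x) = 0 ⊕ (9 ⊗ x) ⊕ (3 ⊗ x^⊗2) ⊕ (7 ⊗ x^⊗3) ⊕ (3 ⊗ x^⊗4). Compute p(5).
p(5) = 0

A tropical monomial a ⊗ x^⊗i evaluates to a + i · x. Evaluating each term at x = 5:
  Term 0 contributes 0 + 0 · 5 = 0
  Term 1 contributes 9 + 1 · 5 = 14
  Term 2 contributes 3 + 2 · 5 = 13
  Term 3 contributes 7 + 3 · 5 = 22
  Term 4 contributes 3 + 4 · 5 = 23
p(5) = ⊕ of these = min[0, 14, 13, 22, 23] = 0.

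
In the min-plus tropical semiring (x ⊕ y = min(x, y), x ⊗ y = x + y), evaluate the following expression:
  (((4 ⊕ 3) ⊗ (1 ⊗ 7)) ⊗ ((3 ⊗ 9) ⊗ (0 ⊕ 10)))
(((4 ⊕ 3) ⊗ (1 ⊗ 7)) ⊗ ((3 ⊗ 9) ⊗ (0 ⊕ 10))) = 23

Expand innermost to outermost. Recall ⊕ takes the minimum of its arguments and ⊗ takes their sum. Working out the expression (((4 ⊕ 3) ⊗ (1 ⊗ 7)) ⊗ ((3 ⊗ 9) ⊗ (0 ⊕ 10))) gives 23.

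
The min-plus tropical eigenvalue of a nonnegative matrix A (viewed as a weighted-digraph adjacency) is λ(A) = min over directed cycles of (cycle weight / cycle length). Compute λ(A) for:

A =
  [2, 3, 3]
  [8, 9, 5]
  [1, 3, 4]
λ(A) = 2

Enumerate directed cycles and compute their means (weight / length). Sample:
  cycle 0 → 0: weight = 2, length = 1, mean = 2/1 ≈ 2.000
  cycle 1 → 1: weight = 9, length = 1, mean = 9/1 ≈ 9.000
  cycle 2 → 2: weight = 4, length = 1, mean = 4/1 ≈ 4.000
  cycle 0 → 1 → 0: weight = 11, length = 2, mean = 11/2 ≈ 5.500
  cycle 0 → 2 → 0: weight = 4, length = 2, mean = 4/2 ≈ 2.000
  cycle 1 → 0 → 1: weight = 11, length = 2, mean = 11/2 ≈ 5.500
Minimum mean = 2.000, attained e.g. along the cycle 0 → 0 with weight 2 and length 1. So λ(A) = 2/1 = 2.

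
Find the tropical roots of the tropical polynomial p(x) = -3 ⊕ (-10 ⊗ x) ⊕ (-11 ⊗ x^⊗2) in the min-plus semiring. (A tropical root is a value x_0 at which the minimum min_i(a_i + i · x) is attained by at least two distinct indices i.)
Roots: {1, 7}

Each tropical root is a break point of the lower envelope of the lines y = a_i + i · x (there are 3 lines, with slopes 0, 1, ..., 2). Only the lines that attain the minimum somewhere contribute to roots; other lines are dominated. Here the surviving (envelope) indices are i = 2, i = 1, i = 0.
Intersections between consecutive envelope lines give the roots: for adjacent envelope indices i < j the intersection is x = (a_i − a_j) / (j − i). Reading off the sorted break points: {1, 7}.
Verification: at each break x_0, at least two indices attain the minimum of min_i(a_i + i · x_0).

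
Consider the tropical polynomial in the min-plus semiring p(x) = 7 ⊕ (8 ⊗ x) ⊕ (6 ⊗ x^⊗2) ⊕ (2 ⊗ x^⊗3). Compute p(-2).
p(-2) = -4

A tropical monomial a ⊗ x^⊗i evaluates to a + i · x. Evaluating each term at x = -2:
  Term 0 contributes 7 + 0 · -2 = 7
  Term 1 contributes 8 + 1 · -2 = 6
  Term 2 contributes 6 + 2 · -2 = 2
  Term 3 contributes 2 + 3 · -2 = -4
p(-2) = ⊕ of these = min[7, 6, 2, -4] = -4.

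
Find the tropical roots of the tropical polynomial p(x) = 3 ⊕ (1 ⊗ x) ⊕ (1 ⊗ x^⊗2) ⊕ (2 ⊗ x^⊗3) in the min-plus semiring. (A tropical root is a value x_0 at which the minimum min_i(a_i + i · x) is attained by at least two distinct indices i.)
Roots: {-1, 0, 2}

Each tropical root is a break point of the lower envelope of the lines y = a_i + i · x (there are 4 lines, with slopes 0, 1, ..., 3). Only the lines that attain the minimum somewhere contribute to roots; other lines are dominated. Here the surviving (envelope) indices are i = 3, i = 2, i = 1, i = 0.
Intersections between consecutive envelope lines give the roots: for adjacent envelope indices i < j the intersection is x = (a_i − a_j) / (j − i). Reading off the sorted break points: {-1, 0, 2}.
Verification: at each break x_0, at least two indices attain the minimum of min_i(a_i + i · x_0).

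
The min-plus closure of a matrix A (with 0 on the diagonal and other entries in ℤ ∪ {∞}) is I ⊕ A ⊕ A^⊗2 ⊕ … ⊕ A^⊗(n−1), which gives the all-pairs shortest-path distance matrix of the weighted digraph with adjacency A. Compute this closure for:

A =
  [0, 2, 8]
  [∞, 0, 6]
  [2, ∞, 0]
Closure =
  [0, 2, 8]
  [8, 0, 6]
  [2, 4, 0]

This is the Floyd-Warshall all-pairs shortest-path computation. For each intermediate vertex k = 0, 1, …, 2, update dist[i][j] ← min(dist[i][j], dist[i][k] + dist[k][j]). The final matrix gives, for each (i, j), the minimum total weight of any directed path from i to j (possibly empty when i = j).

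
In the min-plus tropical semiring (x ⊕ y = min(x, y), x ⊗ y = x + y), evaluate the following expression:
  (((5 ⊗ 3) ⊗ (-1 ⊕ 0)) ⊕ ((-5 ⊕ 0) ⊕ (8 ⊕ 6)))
(((5 ⊗ 3) ⊗ (-1 ⊕ 0)) ⊕ ((-5 ⊕ 0) ⊕ (8 ⊕ 6))) = -5

Expand innermost to outermost. Recall ⊕ takes the minimum of its arguments and ⊗ takes their sum. Working out the expression (((5 ⊗ 3) ⊗ (-1 ⊕ 0)) ⊕ ((-5 ⊕ 0) ⊕ (8 ⊕ 6))) gives -5.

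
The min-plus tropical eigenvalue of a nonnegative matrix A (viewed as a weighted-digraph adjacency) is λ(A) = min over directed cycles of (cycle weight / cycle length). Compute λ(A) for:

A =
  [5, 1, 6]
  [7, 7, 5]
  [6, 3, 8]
λ(A) = 4

Enumerate directed cycles and compute their means (weight / length). Sample:
  cycle 0 → 0: weight = 5, length = 1, mean = 5/1 ≈ 5.000
  cycle 1 → 1: weight = 7, length = 1, mean = 7/1 ≈ 7.000
  cycle 2 → 2: weight = 8, length = 1, mean = 8/1 ≈ 8.000
  cycle 0 → 1 → 0: weight = 8, length = 2, mean = 8/2 ≈ 4.000
  cycle 0 → 2 → 0: weight = 12, length = 2, mean = 12/2 ≈ 6.000
  cycle 1 → 0 → 1: weight = 8, length = 2, mean = 8/2 ≈ 4.000
Minimum mean = 4.000, attained e.g. along the cycle 0 → 1 → 0 with weight 8 and length 2. So λ(A) = 8/2 = 4.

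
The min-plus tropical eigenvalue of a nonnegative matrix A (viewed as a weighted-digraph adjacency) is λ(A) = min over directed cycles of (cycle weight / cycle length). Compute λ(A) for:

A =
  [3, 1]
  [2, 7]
λ(A) = 3/2

Enumerate directed cycles and compute their means (weight / length). Sample:
  cycle 0 → 0: weight = 3, length = 1, mean = 3/1 ≈ 3.000
  cycle 1 → 1: weight = 7, length = 1, mean = 7/1 ≈ 7.000
  cycle 0 → 1 → 0: weight = 3, length = 2, mean = 3/2 ≈ 1.500
  cycle 1 → 0 → 1: weight = 3, length = 2, mean = 3/2 ≈ 1.500
Minimum mean = 1.500, attained e.g. along the cycle 0 → 1 → 0 with weight 3 and length 2. So λ(A) = 3/2 = 3/2.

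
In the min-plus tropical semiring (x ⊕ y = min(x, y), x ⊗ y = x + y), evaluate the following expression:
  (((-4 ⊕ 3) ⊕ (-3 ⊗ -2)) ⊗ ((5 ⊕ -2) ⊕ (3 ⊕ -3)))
(((-4 ⊕ 3) ⊕ (-3 ⊗ -2)) ⊗ ((5 ⊕ -2) ⊕ (3 ⊕ -3))) = -8

Expand innermost to outermost. Recall ⊕ takes the minimum of its arguments and ⊗ takes their sum. Working out the expression (((-4 ⊕ 3) ⊕ (-3 ⊗ -2)) ⊗ ((5 ⊕ -2) ⊕ (3 ⊕ -3))) gives -8.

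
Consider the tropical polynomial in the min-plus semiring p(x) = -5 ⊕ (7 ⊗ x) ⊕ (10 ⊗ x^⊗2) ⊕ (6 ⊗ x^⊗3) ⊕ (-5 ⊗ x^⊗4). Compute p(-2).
p(-2) = -13

A tropical monomial a ⊗ x^⊗i evaluates to a + i · x. Evaluating each term at x = -2:
  Term 0 contributes -5 + 0 · -2 = -5
  Term 1 contributes 7 + 1 · -2 = 5
  Term 2 contributes 10 + 2 · -2 = 6
  Term 3 contributes 6 + 3 · -2 = 0
  Term 4 contributes -5 + 4 · -2 = -13
p(-2) = ⊕ of these = min[-5, 5, 6, 0, -13] = -13.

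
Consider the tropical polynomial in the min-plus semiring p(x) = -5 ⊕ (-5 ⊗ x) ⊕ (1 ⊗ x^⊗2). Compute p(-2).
p(-2) = -7

A tropical monomial a ⊗ x^⊗i evaluates to a + i · x. Evaluating each term at x = -2:
  Term 0 contributes -5 + 0 · -2 = -5
  Term 1 contributes -5 + 1 · -2 = -7
  Term 2 contributes 1 + 2 · -2 = -3
p(-2) = ⊕ of these = min[-5, -7, -3] = -7.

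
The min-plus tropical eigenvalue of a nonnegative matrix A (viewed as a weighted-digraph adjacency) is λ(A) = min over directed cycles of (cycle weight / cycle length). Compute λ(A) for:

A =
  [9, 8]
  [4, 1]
λ(A) = 1

Enumerate directed cycles and compute their means (weight / length). Sample:
  cycle 0 → 0: weight = 9, length = 1, mean = 9/1 ≈ 9.000
  cycle 1 → 1: weight = 1, length = 1, mean = 1/1 ≈ 1.000
  cycle 0 → 1 → 0: weight = 12, length = 2, mean = 12/2 ≈ 6.000
  cycle 1 → 0 → 1: weight = 12, length = 2, mean = 12/2 ≈ 6.000
Minimum mean = 1.000, attained e.g. along the cycle 1 → 1 with weight 1 and length 1. So λ(A) = 1/1 = 1.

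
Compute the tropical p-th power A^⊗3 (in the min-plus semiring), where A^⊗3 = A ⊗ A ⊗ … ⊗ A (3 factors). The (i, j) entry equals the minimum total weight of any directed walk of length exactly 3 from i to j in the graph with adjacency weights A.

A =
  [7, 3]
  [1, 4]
A^⊗3 =
  [8, 7]
  [5, 8]

Each entry (A^⊗3)_ij equals the minimum over all length-3 walks i = v_0 → v_1 → … → v_3 = j of Σ_t A[v_t][v_{t+1}]. For example, for (i, j) = (0, 1) we minimise over 4 possible intermediate vertex sequences; the minimum is 7, attained along the walk 0 → 1 → 0 → 1.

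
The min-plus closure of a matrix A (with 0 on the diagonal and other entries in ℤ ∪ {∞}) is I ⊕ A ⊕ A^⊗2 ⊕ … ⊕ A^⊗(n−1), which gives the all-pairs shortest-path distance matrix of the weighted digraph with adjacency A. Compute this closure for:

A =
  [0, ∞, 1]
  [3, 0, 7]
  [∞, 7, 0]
Closure =
  [0, 8, 1]
  [3, 0, 4]
  [10, 7, 0]

This is the Floyd-Warshall all-pairs shortest-path computation. For each intermediate vertex k = 0, 1, …, 2, update dist[i][j] ← min(dist[i][j], dist[i][k] + dist[k][j]). The final matrix gives, for each (i, j), the minimum total weight of any directed path from i to j (possibly empty when i = j).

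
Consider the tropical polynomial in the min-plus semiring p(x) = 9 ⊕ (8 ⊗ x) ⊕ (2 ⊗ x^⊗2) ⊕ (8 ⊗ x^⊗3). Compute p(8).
p(8) = 9

A tropical monomial a ⊗ x^⊗i evaluates to a + i · x. Evaluating each term at x = 8:
  Term 0 contributes 9 + 0 · 8 = 9
  Term 1 contributes 8 + 1 · 8 = 16
  Term 2 contributes 2 + 2 · 8 = 18
  Term 3 contributes 8 + 3 · 8 = 32
p(8) = ⊕ of these = min[9, 16, 18, 32] = 9.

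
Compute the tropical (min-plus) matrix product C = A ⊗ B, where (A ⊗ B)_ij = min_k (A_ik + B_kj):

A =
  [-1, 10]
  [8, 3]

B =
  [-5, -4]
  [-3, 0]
A ⊗ B =
  [-6, -5]
  [0, 3]

Apply the min-plus product entry-by-entry:
  C[0][0] = min over k of (A[0][0] + B[0][0] = -1 + -5 = -6, A[0][1] + B[1][0] = 10 + -3 = 7) = -6 (attained at k = 0)
  C[0][1] = min over k of (A[0][0] + B[0][1] = -1 + -4 = -5, A[0][1] + B[1][1] = 10 + 0 = 10) = -5 (attained at k = 0)
  C[1][0] = min over k of (A[1][0] + B[0][0] = 8 + -5 = 3, A[1][1] + B[1][0] = 3 + -3 = 0) = 0 (attained at k = 1)
  C[1][1] = min over k of (A[1][0] + B[0][1] = 8 + -4 = 4, A[1][1] + B[1][1] = 3 + 0 = 3) = 3 (attained at k = 1)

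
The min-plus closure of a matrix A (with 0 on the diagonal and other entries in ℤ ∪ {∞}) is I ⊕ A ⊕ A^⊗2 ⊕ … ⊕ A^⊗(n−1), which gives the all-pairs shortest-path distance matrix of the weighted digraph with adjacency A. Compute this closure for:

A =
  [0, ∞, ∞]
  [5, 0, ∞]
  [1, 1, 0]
Closure =
  [0, ∞, ∞]
  [5, 0, ∞]
  [1, 1, 0]

This is the Floyd-Warshall all-pairs shortest-path computation. For each intermediate vertex k = 0, 1, …, 2, update dist[i][j] ← min(dist[i][j], dist[i][k] + dist[k][j]). The final matrix gives, for each (i, j), the minimum total weight of any directed path from i to j (possibly empty when i = j).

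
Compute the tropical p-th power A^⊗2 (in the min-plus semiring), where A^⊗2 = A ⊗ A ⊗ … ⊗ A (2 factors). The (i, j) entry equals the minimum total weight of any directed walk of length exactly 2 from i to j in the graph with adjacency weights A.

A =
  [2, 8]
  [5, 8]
A^⊗2 =
  [4, 10]
  [7, 13]

Each entry (A^⊗2)_ij equals the minimum over all length-2 walks i = v_0 → v_1 → … → v_2 = j of Σ_t A[v_t][v_{t+1}]. For example, for (i, j) = (0, 1) we minimise over 2 possible intermediate vertex sequences; the minimum is 10, attained along the walk 0 → 0 → 1.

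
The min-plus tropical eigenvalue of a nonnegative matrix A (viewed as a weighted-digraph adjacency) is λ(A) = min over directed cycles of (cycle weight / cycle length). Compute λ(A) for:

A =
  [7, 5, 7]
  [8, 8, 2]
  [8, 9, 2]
λ(A) = 2

Enumerate directed cycles and compute their means (weight / length). Sample:
  cycle 0 → 0: weight = 7, length = 1, mean = 7/1 ≈ 7.000
  cycle 1 → 1: weight = 8, length = 1, mean = 8/1 ≈ 8.000
  cycle 2 → 2: weight = 2, length = 1, mean = 2/1 ≈ 2.000
  cycle 0 → 1 → 0: weight = 13, length = 2, mean = 13/2 ≈ 6.500
  cycle 0 → 2 → 0: weight = 15, length = 2, mean = 15/2 ≈ 7.500
  cycle 1 → 0 → 1: weight = 13, length = 2, mean = 13/2 ≈ 6.500
Minimum mean = 2.000, attained e.g. along the cycle 2 → 2 with weight 2 and length 1. So λ(A) = 2/1 = 2.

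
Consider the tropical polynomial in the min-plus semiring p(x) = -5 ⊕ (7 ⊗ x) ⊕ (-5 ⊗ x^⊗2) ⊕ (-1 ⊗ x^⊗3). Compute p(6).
p(6) = -5

A tropical monomial a ⊗ x^⊗i evaluates to a + i · x. Evaluating each term at x = 6:
  Term 0 contributes -5 + 0 · 6 = -5
  Term 1 contributes 7 + 1 · 6 = 13
  Term 2 contributes -5 + 2 · 6 = 7
  Term 3 contributes -1 + 3 · 6 = 17
p(6) = ⊕ of these = min[-5, 13, 7, 17] = -5.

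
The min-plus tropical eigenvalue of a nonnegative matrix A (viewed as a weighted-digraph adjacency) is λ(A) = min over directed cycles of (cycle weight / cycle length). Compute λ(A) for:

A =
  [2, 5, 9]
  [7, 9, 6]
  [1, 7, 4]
λ(A) = 2

Enumerate directed cycles and compute their means (weight / length). Sample:
  cycle 0 → 0: weight = 2, length = 1, mean = 2/1 ≈ 2.000
  cycle 1 → 1: weight = 9, length = 1, mean = 9/1 ≈ 9.000
  cycle 2 → 2: weight = 4, length = 1, mean = 4/1 ≈ 4.000
  cycle 0 → 1 → 0: weight = 12, length = 2, mean = 12/2 ≈ 6.000
  cycle 0 → 2 → 0: weight = 10, length = 2, mean = 10/2 ≈ 5.000
  cycle 1 → 0 → 1: weight = 12, length = 2, mean = 12/2 ≈ 6.000
Minimum mean = 2.000, attained e.g. along the cycle 0 → 0 with weight 2 and length 1. So λ(A) = 2/1 = 2.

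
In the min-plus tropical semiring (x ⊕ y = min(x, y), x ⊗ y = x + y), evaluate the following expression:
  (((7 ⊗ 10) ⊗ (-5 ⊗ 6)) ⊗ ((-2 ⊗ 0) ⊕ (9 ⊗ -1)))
(((7 ⊗ 10) ⊗ (-5 ⊗ 6)) ⊗ ((-2 ⊗ 0) ⊕ (9 ⊗ -1))) = 16

Expand innermost to outermost. Recall ⊕ takes the minimum of its arguments and ⊗ takes their sum. Working out the expression (((7 ⊗ 10) ⊗ (-5 ⊗ 6)) ⊗ ((-2 ⊗ 0) ⊕ (9 ⊗ -1))) gives 16.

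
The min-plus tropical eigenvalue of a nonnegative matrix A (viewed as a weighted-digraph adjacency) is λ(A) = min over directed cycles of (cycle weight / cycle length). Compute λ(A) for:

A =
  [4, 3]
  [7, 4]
λ(A) = 4

Enumerate directed cycles and compute their means (weight / length). Sample:
  cycle 0 → 0: weight = 4, length = 1, mean = 4/1 ≈ 4.000
  cycle 1 → 1: weight = 4, length = 1, mean = 4/1 ≈ 4.000
  cycle 0 → 1 → 0: weight = 10, length = 2, mean = 10/2 ≈ 5.000
  cycle 1 → 0 → 1: weight = 10, length = 2, mean = 10/2 ≈ 5.000
Minimum mean = 4.000, attained e.g. along the cycle 0 → 0 with weight 4 and length 1. So λ(A) = 4/1 = 4.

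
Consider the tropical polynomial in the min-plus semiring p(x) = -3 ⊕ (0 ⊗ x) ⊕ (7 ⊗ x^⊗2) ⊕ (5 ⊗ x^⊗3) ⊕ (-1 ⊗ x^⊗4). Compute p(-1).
p(-1) = -5

A tropical monomial a ⊗ x^⊗i evaluates to a + i · x. Evaluating each term at x = -1:
  Term 0 contributes -3 + 0 · -1 = -3
  Term 1 contributes 0 + 1 · -1 = -1
  Term 2 contributes 7 + 2 · -1 = 5
  Term 3 contributes 5 + 3 · -1 = 2
  Term 4 contributes -1 + 4 · -1 = -5
p(-1) = ⊕ of these = min[-3, -1, 5, 2, -5] = -5.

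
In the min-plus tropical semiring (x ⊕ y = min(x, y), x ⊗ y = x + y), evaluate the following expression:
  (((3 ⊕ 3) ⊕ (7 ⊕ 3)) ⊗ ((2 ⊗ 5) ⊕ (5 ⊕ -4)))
(((3 ⊕ 3) ⊕ (7 ⊕ 3)) ⊗ ((2 ⊗ 5) ⊕ (5 ⊕ -4))) = -1

Expand innermost to outermost. Recall ⊕ takes the minimum of its arguments and ⊗ takes their sum. Working out the expression (((3 ⊕ 3) ⊕ (7 ⊕ 3)) ⊗ ((2 ⊗ 5) ⊕ (5 ⊕ -4))) gives -1.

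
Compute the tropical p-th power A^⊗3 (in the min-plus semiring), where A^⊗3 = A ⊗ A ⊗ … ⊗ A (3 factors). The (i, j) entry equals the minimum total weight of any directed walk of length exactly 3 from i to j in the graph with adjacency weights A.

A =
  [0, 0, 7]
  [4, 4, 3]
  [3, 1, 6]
A^⊗3 =
  [0, 0, 3]
  [4, 4, 7]
  [3, 3, 6]

Each entry (A^⊗3)_ij equals the minimum over all length-3 walks i = v_0 → v_1 → … → v_3 = j of Σ_t A[v_t][v_{t+1}]. For example, for (i, j) = (0, 2) we minimise over 9 possible intermediate vertex sequences; the minimum is 3, attained along the walk 0 → 0 → 1 → 2.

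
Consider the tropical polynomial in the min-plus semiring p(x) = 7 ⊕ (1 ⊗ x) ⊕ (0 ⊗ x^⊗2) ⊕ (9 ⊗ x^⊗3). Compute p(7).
p(7) = 7

A tropical monomial a ⊗ x^⊗i evaluates to a + i · x. Evaluating each term at x = 7:
  Term 0 contributes 7 + 0 · 7 = 7
  Term 1 contributes 1 + 1 · 7 = 8
  Term 2 contributes 0 + 2 · 7 = 14
  Term 3 contributes 9 + 3 · 7 = 30
p(7) = ⊕ of these = min[7, 8, 14, 30] = 7.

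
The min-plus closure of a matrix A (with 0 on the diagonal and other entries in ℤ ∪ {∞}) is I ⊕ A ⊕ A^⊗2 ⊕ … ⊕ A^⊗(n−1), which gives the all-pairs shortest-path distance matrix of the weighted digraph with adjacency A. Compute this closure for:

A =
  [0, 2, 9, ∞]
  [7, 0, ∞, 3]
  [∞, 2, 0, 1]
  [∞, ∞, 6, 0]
Closure =
  [0, 2, 9, 5]
  [7, 0, 9, 3]
  [9, 2, 0, 1]
  [15, 8, 6, 0]

This is the Floyd-Warshall all-pairs shortest-path computation. For each intermediate vertex k = 0, 1, …, 3, update dist[i][j] ← min(dist[i][j], dist[i][k] + dist[k][j]). The final matrix gives, for each (i, j), the minimum total weight of any directed path from i to j (possibly empty when i = j).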